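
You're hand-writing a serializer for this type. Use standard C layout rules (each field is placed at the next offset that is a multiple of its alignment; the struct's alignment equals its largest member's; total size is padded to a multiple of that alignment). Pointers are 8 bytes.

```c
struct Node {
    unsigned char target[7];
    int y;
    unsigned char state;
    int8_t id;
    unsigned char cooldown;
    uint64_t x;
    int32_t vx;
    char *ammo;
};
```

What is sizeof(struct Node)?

target at 0 (size 7, align 1) → ends 7
pad 1 to align 4 for y
y at 8 (size 4, align 4) → ends 12
state at 12 (size 1, align 1) → ends 13
id at 13 (size 1, align 1) → ends 14
cooldown at 14 (size 1, align 1) → ends 15
pad 1 to align 8 for x
x at 16 (size 8, align 8) → ends 24
vx at 24 (size 4, align 4) → ends 28
pad 4 to align 8 for ammo
ammo at 32 (size 8, align 8) → ends 40
total 40 bytes, alignment 8

40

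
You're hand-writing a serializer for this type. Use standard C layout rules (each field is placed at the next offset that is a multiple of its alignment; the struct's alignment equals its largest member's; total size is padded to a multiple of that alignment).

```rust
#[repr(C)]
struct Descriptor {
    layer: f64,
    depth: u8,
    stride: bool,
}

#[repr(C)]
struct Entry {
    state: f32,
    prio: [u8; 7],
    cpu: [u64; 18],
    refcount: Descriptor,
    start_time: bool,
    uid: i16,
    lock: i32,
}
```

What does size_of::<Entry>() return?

184

Descriptor: 0..8  layer  (8B, 8-aligned); 8..9  depth  (1B, 1-aligned); 9..10  stride  (1B, 1-aligned); 10..16  -- tail padding (6B); sizeof = 16, alignof = 8
0..4  state  (4B, 4-aligned)
4..11  prio  (7B, 1-aligned)
11..16  -- padding (5B)
16..160  cpu  (144B, 8-aligned)
160..176  refcount  (16B, 8-aligned)
176..177  start_time  (1B, 1-aligned)
177..178  -- padding (1B)
178..180  uid  (2B, 2-aligned)
180..184  lock  (4B, 4-aligned)
sizeof = 184, alignof = 8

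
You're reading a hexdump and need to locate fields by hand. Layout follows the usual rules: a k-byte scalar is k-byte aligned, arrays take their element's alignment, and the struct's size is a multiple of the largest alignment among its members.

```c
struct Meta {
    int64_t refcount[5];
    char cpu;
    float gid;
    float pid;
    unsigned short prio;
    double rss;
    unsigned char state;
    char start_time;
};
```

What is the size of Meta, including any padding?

@0: refcount [40B, align 8] → 40
@40: cpu [1B, align 1] → 41
+3 pad (align 4)
@44: gid [4B, align 4] → 48
@48: pid [4B, align 4] → 52
@52: prio [2B, align 2] → 54
+2 pad (align 8)
@56: rss [8B, align 8] → 64
@64: state [1B, align 1] → 65
@65: start_time [1B, align 1] → 66
+6 tail pad (align 8)
size 72, align 8

72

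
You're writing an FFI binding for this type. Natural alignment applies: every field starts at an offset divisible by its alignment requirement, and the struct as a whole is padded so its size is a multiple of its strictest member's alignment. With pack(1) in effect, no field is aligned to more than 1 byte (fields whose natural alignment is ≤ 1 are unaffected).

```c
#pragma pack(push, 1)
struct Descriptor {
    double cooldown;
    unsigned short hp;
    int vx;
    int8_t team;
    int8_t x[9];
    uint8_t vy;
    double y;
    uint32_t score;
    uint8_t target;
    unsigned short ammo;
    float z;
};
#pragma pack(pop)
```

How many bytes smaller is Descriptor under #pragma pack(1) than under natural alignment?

natural layout:
  0..8  cooldown  (8B, 8-aligned)
  8..10  hp  (2B, 2-aligned)
  10..12  -- padding (2B)
  12..16  vx  (4B, 4-aligned)
  16..17  team  (1B, 1-aligned)
  17..26  x  (9B, 1-aligned)
  26..27  vy  (1B, 1-aligned)
  27..32  -- padding (5B)
  32..40  y  (8B, 8-aligned)
  40..44  score  (4B, 4-aligned)
  44..45  target  (1B, 1-aligned)
  45..46  -- padding (1B)
  46..48  ammo  (2B, 2-aligned)
  48..52  z  (4B, 4-aligned)
  52..56  -- tail padding (4B)
  sizeof = 56, alignof = 8
packed(1) layout:
  0..8  cooldown  (8B, 1-aligned)
  8..10  hp  (2B, 1-aligned)
  10..14  vx  (4B, 1-aligned)
  14..15  team  (1B, 1-aligned)
  15..24  x  (9B, 1-aligned)
  24..25  vy  (1B, 1-aligned)
  25..33  y  (8B, 1-aligned)
  33..37  score  (4B, 1-aligned)
  37..38  target  (1B, 1-aligned)
  38..40  ammo  (2B, 1-aligned)
  40..44  z  (4B, 1-aligned)
  sizeof = 44, alignof = 1
56 − 44 = 12

12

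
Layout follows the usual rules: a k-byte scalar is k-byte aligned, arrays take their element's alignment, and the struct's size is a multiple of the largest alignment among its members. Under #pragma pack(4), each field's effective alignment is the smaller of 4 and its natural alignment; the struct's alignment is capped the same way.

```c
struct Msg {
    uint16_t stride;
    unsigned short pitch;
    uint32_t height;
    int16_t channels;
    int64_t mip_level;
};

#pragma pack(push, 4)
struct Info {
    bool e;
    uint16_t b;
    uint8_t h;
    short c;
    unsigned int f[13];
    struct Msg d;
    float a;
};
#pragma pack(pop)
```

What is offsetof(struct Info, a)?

Msg: 0..2  stride  (2B, 2-aligned); 2..4  pitch  (2B, 2-aligned); 4..8  height  (4B, 4-aligned); 8..10  channels  (2B, 2-aligned); 10..16  -- padding (6B); 16..24  mip_level  (8B, 8-aligned); sizeof = 24, alignof = 8
0..1  e  (1B, 1-aligned)
1..2  -- padding (1B)
2..4  b  (2B, 2-aligned)
4..5  h  (1B, 1-aligned)
5..6  -- padding (1B)
6..8  c  (2B, 2-aligned)
8..60  f  (52B, 4-aligned)
60..84  d  (24B, 4-aligned)
84..88  a  (4B, 4-aligned)

84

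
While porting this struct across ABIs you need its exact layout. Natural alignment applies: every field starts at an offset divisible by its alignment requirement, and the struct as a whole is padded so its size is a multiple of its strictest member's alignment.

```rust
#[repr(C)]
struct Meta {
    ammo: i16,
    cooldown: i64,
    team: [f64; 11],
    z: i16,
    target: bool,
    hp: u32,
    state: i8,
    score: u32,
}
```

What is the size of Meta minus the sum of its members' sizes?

10

@0: ammo [2B, align 2] → 2
+6 pad (align 8)
@8: cooldown [8B, align 8] → 16
@16: team [88B, align 8] → 104
@104: z [2B, align 2] → 106
@106: target [1B, align 1] → 107
+1 pad (align 4)
@108: hp [4B, align 4] → 112
@112: state [1B, align 1] → 113
+3 pad (align 4)
@116: score [4B, align 4] → 120
size 120, align 8
data bytes 110, size 120 → padding 10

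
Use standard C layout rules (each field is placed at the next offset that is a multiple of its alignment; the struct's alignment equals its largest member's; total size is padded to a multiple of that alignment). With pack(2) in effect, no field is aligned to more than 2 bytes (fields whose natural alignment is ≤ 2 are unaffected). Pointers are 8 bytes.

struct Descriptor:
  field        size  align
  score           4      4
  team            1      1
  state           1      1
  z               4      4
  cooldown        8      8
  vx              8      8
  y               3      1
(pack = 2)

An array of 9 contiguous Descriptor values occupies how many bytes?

score at 0 (size 4, align 2) → ends 4
team at 4 (size 1, align 1) → ends 5
state at 5 (size 1, align 1) → ends 6
z at 6 (size 4, align 2) → ends 10
cooldown at 10 (size 8, align 2) → ends 18
vx at 18 (size 8, align 2) → ends 26
y at 26 (size 3, align 1) → ends 29
tail pad 1 to reach multiple of 2
total 30 bytes, alignment 2
array of 9: 9 × 30 = 270

270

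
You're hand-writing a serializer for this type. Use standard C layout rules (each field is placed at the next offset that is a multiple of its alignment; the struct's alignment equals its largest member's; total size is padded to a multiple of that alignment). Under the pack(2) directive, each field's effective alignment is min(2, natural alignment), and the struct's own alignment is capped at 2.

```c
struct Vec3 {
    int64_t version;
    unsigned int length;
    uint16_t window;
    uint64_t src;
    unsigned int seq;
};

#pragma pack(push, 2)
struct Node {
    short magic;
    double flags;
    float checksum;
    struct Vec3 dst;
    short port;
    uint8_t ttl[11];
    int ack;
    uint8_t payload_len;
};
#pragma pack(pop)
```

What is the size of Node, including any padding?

66

Vec3: @0: version [8B, align 8] → 8; @8: length [4B, align 4] → 12; @12: window [2B, align 2] → 14; +2 pad (align 8); @16: src [8B, align 8] → 24; @24: seq [4B, align 4] → 28; +4 tail pad (align 8); size 32, align 8
@0: magic [2B, align 2] → 2
@2: flags [8B, align 2] → 10
@10: checksum [4B, align 2] → 14
@14: dst [32B, align 2] → 46
@46: port [2B, align 2] → 48
@48: ttl [11B, align 1] → 59
+1 pad (align 2)
@60: ack [4B, align 2] → 64
@64: payload_len [1B, align 1] → 65
+1 tail pad (align 2)
size 66, align 2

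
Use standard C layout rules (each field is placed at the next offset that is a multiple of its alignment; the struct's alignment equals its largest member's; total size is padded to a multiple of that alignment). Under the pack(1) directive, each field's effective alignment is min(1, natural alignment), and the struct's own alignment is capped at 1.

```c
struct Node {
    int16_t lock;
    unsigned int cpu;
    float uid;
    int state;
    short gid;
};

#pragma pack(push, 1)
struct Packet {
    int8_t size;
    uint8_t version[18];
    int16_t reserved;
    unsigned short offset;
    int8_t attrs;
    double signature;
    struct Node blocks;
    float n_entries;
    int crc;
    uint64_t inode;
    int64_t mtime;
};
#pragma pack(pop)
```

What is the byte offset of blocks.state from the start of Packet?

Node: 0..2  lock  (2B, 2-aligned); 2..4  -- padding (2B); 4..8  cpu  (4B, 4-aligned); 8..12  uid  (4B, 4-aligned); 12..16  state  (4B, 4-aligned); 16..18  gid  (2B, 2-aligned); 18..20  -- tail padding (2B); sizeof = 20, alignof = 4
0..1  size  (1B, 1-aligned)
1..19  version  (18B, 1-aligned)
19..21  reserved  (2B, 1-aligned)
21..23  offset  (2B, 1-aligned)
23..24  attrs  (1B, 1-aligned)
24..32  signature  (8B, 1-aligned)
32..52  blocks  (20B, 1-aligned)
within Node: state at 12
32 + 12 = 44

44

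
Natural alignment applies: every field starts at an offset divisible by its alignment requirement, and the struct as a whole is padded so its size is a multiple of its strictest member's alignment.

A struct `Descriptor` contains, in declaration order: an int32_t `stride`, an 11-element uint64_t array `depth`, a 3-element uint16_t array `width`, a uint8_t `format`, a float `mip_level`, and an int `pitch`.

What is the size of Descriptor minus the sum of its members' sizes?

@0: stride [4B, align 4] → 4
+4 pad (align 8)
@8: depth [88B, align 8] → 96
@96: width [6B, align 2] → 102
@102: format [1B, align 1] → 103
+1 pad (align 4)
@104: mip_level [4B, align 4] → 108
@108: pitch [4B, align 4] → 112
size 112, align 8
data bytes 107, size 112 → padding 5

5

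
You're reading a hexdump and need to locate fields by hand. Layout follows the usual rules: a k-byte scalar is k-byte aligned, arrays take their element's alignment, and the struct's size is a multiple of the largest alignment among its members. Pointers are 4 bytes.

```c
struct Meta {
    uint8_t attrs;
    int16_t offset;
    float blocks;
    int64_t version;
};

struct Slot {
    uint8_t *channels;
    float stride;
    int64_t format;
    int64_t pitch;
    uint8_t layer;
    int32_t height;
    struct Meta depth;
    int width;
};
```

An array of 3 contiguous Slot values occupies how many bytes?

Meta: attrs at 0 (size 1, align 1) → ends 1; pad 1 to align 2 for offset; offset at 2 (size 2, align 2) → ends 4; blocks at 4 (size 4, align 4) → ends 8; version at 8 (size 8, align 8) → ends 16; total 16 bytes, alignment 8
channels at 0 (size 4, align 4) → ends 4
stride at 4 (size 4, align 4) → ends 8
format at 8 (size 8, align 8) → ends 16
pitch at 16 (size 8, align 8) → ends 24
layer at 24 (size 1, align 1) → ends 25
pad 3 to align 4 for height
height at 28 (size 4, align 4) → ends 32
depth at 32 (size 16, align 8) → ends 48
width at 48 (size 4, align 4) → ends 52
tail pad 4 to reach multiple of 8
total 56 bytes, alignment 8
array of 3: 3 × 56 = 168

168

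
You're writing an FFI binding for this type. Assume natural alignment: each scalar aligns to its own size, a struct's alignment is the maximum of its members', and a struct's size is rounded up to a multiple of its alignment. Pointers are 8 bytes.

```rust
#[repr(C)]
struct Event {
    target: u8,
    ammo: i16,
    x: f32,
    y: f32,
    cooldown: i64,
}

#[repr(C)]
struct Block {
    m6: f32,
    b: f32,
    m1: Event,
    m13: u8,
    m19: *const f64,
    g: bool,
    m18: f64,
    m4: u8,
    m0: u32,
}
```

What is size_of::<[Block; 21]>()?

1512

Event: 0..1  target  (1B, 1-aligned); 1..2  -- padding (1B); 2..4  ammo  (2B, 2-aligned); 4..8  x  (4B, 4-aligned); 8..12  y  (4B, 4-aligned); 12..16  -- padding (4B); 16..24  cooldown  (8B, 8-aligned); sizeof = 24, alignof = 8
0..4  m6  (4B, 4-aligned)
4..8  b  (4B, 4-aligned)
8..32  m1  (24B, 8-aligned)
32..33  m13  (1B, 1-aligned)
33..40  -- padding (7B)
40..48  m19  (8B, 8-aligned)
48..49  g  (1B, 1-aligned)
49..56  -- padding (7B)
56..64  m18  (8B, 8-aligned)
64..65  m4  (1B, 1-aligned)
65..68  -- padding (3B)
68..72  m0  (4B, 4-aligned)
sizeof = 72, alignof = 8
array of 21: 21 × 72 = 1512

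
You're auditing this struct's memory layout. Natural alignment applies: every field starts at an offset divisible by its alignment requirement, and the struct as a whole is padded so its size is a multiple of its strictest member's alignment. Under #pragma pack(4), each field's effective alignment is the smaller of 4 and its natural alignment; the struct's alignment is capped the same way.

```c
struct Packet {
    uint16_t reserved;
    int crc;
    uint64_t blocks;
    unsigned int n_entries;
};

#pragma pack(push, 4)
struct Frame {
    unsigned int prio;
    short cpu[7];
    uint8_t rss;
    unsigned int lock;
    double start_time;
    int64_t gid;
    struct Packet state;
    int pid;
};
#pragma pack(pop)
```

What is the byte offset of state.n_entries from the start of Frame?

Packet: reserved at 0 (size 2, align 2) → ends 2; pad 2 to align 4 for crc; crc at 4 (size 4, align 4) → ends 8; blocks at 8 (size 8, align 8) → ends 16; n_entries at 16 (size 4, align 4) → ends 20; tail pad 4 to reach multiple of 8; total 24 bytes, alignment 8
prio at 0 (size 4, align 4) → ends 4
cpu at 4 (size 14, align 2) → ends 18
rss at 18 (size 1, align 1) → ends 19
pad 1 to align 4 for lock
lock at 20 (size 4, align 4) → ends 24
start_time at 24 (size 8, align 4) → ends 32
gid at 32 (size 8, align 4) → ends 40
state at 40 (size 24, align 4) → ends 64
within Packet: n_entries at 16
40 + 16 = 56

56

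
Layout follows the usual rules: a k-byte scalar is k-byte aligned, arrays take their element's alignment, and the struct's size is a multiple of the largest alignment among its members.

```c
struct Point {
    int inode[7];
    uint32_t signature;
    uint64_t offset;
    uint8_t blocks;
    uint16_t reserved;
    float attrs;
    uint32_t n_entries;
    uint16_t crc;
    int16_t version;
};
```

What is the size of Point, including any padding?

0..28  inode  (28B, 4-aligned)
28..32  signature  (4B, 4-aligned)
32..40  offset  (8B, 8-aligned)
40..41  blocks  (1B, 1-aligned)
41..42  -- padding (1B)
42..44  reserved  (2B, 2-aligned)
44..48  attrs  (4B, 4-aligned)
48..52  n_entries  (4B, 4-aligned)
52..54  crc  (2B, 2-aligned)
54..56  version  (2B, 2-aligned)
sizeof = 56, alignof = 8

56 bytes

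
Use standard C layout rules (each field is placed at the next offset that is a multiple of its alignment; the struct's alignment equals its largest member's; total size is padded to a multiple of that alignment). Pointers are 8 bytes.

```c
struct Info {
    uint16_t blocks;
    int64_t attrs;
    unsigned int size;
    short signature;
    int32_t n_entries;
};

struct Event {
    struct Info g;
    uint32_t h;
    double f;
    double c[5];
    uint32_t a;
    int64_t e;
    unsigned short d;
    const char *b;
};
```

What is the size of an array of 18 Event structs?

2160

Info: @0: blocks [2B, align 2] → 2; +6 pad (align 8); @8: attrs [8B, align 8] → 16; @16: size [4B, align 4] → 20; @20: signature [2B, align 2] → 22; +2 pad (align 4); @24: n_entries [4B, align 4] → 28; +4 tail pad (align 8); size 32, align 8
@0: g [32B, align 8] → 32
@32: h [4B, align 4] → 36
+4 pad (align 8)
@40: f [8B, align 8] → 48
@48: c [40B, align 8] → 88
@88: a [4B, align 4] → 92
+4 pad (align 8)
@96: e [8B, align 8] → 104
@104: d [2B, align 2] → 106
+6 pad (align 8)
@112: b [8B, align 8] → 120
size 120, align 8
array of 18: 18 × 120 = 2160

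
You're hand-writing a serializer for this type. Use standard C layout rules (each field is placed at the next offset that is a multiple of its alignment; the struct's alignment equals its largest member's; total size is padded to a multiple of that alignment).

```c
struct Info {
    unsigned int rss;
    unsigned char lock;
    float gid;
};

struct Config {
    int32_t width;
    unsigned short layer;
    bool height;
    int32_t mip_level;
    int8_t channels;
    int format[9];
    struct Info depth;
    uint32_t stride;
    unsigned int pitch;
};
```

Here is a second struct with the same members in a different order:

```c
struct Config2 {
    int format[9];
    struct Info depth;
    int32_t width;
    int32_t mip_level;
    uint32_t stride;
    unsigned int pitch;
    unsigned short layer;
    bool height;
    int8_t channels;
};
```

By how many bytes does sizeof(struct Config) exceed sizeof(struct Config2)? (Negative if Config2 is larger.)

Info: rss at 0 (size 4, align 4) → ends 4; lock at 4 (size 1, align 1) → ends 5; pad 3 to align 4 for gid; gid at 8 (size 4, align 4) → ends 12; total 12 bytes, alignment 4
width at 0 (size 4, align 4) → ends 4
layer at 4 (size 2, align 2) → ends 6
height at 6 (size 1, align 1) → ends 7
pad 1 to align 4 for mip_level
mip_level at 8 (size 4, align 4) → ends 12
channels at 12 (size 1, align 1) → ends 13
pad 3 to align 4 for format
format at 16 (size 36, align 4) → ends 52
depth at 52 (size 12, align 4) → ends 64
stride at 64 (size 4, align 4) → ends 68
pitch at 68 (size 4, align 4) → ends 72
total 72 bytes, alignment 4
— Config2 —
format at 0 (size 36, align 4) → ends 36
depth at 36 (size 12, align 4) → ends 48
width at 48 (size 4, align 4) → ends 52
mip_level at 52 (size 4, align 4) → ends 56
stride at 56 (size 4, align 4) → ends 60
pitch at 60 (size 4, align 4) → ends 64
layer at 64 (size 2, align 2) → ends 66
height at 66 (size 1, align 1) → ends 67
channels at 67 (size 1, align 1) → ends 68
total 68 bytes, alignment 4
72 − 68 = 4

4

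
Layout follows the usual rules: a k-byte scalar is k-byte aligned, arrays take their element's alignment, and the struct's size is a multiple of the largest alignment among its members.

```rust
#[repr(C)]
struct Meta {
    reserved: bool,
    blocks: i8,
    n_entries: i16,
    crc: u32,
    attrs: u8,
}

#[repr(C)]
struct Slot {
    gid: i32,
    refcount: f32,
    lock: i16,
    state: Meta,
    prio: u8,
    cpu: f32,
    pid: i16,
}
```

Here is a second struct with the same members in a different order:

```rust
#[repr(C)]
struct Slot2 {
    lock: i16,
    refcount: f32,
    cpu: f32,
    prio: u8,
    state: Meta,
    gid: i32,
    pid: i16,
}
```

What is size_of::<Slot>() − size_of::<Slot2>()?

Meta: @0: reserved [1B, align 1] → 1; @1: blocks [1B, align 1] → 2; @2: n_entries [2B, align 2] → 4; @4: crc [4B, align 4] → 8; @8: attrs [1B, align 1] → 9; +3 tail pad (align 4); size 12, align 4
@0: gid [4B, align 4] → 4
@4: refcount [4B, align 4] → 8
@8: lock [2B, align 2] → 10
+2 pad (align 4)
@12: state [12B, align 4] → 24
@24: prio [1B, align 1] → 25
+3 pad (align 4)
@28: cpu [4B, align 4] → 32
@32: pid [2B, align 2] → 34
+2 tail pad (align 4)
size 36, align 4
— Slot2 —
@0: lock [2B, align 2] → 2
+2 pad (align 4)
@4: refcount [4B, align 4] → 8
@8: cpu [4B, align 4] → 12
@12: prio [1B, align 1] → 13
+3 pad (align 4)
@16: state [12B, align 4] → 28
@28: gid [4B, align 4] → 32
@32: pid [2B, align 2] → 34
+2 tail pad (align 4)
size 36, align 4
36 − 36 = 0

0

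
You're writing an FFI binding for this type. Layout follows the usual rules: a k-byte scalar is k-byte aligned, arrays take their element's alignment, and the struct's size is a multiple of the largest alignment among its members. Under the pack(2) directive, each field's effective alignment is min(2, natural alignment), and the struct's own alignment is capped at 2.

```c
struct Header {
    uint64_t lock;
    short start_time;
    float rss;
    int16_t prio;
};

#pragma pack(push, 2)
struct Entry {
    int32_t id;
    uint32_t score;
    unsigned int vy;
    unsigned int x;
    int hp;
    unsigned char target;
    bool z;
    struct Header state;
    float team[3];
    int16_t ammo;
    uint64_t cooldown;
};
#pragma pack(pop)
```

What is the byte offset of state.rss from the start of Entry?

34

Header: 0..8  lock  (8B, 8-aligned); 8..10  start_time  (2B, 2-aligned); 10..12  -- padding (2B); 12..16  rss  (4B, 4-aligned); 16..18  prio  (2B, 2-aligned); 18..24  -- tail padding (6B); sizeof = 24, alignof = 8
0..4  id  (4B, 2-aligned)
4..8  score  (4B, 2-aligned)
8..12  vy  (4B, 2-aligned)
12..16  x  (4B, 2-aligned)
16..20  hp  (4B, 2-aligned)
20..21  target  (1B, 1-aligned)
21..22  z  (1B, 1-aligned)
22..46  state  (24B, 2-aligned)
within Header: rss at 12
22 + 12 = 34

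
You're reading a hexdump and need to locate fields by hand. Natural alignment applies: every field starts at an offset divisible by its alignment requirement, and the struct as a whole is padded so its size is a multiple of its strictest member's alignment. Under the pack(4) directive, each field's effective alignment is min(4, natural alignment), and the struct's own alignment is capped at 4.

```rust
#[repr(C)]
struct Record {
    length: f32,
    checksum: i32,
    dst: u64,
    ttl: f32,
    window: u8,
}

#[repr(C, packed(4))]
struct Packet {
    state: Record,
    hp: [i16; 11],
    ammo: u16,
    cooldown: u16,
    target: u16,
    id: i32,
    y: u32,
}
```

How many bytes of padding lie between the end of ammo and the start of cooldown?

0

Record: 0..4  length  (4B, 4-aligned); 4..8  checksum  (4B, 4-aligned); 8..16  dst  (8B, 8-aligned); 16..20  ttl  (4B, 4-aligned); 20..21  window  (1B, 1-aligned); 21..24  -- tail padding (3B); sizeof = 24, alignof = 8
0..24  state  (24B, 4-aligned)
24..46  hp  (22B, 2-aligned)
46..48  ammo  (2B, 2-aligned)
48..50  cooldown  (2B, 2-aligned)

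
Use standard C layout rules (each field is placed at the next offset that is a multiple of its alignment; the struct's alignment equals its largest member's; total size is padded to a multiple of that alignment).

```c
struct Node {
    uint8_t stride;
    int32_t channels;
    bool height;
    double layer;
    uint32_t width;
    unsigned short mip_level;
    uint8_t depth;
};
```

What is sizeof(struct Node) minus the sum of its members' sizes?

11

stride at 0 (size 1, align 1) → ends 1
pad 3 to align 4 for channels
channels at 4 (size 4, align 4) → ends 8
height at 8 (size 1, align 1) → ends 9
pad 7 to align 8 for layer
layer at 16 (size 8, align 8) → ends 24
width at 24 (size 4, align 4) → ends 28
mip_level at 28 (size 2, align 2) → ends 30
depth at 30 (size 1, align 1) → ends 31
tail pad 1 to reach multiple of 8
total 32 bytes, alignment 8
data bytes 21, size 32 → padding 11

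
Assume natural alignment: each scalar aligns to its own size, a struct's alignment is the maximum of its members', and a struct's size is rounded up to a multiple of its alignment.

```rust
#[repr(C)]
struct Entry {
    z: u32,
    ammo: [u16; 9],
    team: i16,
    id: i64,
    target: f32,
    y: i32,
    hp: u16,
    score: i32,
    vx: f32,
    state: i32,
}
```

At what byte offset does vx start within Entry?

48

0..4  z  (4B, 4-aligned)
4..22  ammo  (18B, 2-aligned)
22..24  team  (2B, 2-aligned)
24..32  id  (8B, 8-aligned)
32..36  target  (4B, 4-aligned)
36..40  y  (4B, 4-aligned)
40..42  hp  (2B, 2-aligned)
42..44  -- padding (2B)
44..48  score  (4B, 4-aligned)
48..52  vx  (4B, 4-aligned)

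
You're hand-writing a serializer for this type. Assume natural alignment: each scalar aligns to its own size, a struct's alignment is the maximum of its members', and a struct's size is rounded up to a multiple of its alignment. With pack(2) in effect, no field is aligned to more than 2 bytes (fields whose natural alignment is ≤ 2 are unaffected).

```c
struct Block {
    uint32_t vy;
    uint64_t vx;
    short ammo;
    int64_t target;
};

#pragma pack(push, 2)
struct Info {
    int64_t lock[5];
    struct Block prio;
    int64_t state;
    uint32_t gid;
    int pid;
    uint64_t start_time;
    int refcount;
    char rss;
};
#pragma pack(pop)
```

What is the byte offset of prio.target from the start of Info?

Block: 0..4  vy  (4B, 4-aligned); 4..8  -- padding (4B); 8..16  vx  (8B, 8-aligned); 16..18  ammo  (2B, 2-aligned); 18..24  -- padding (6B); 24..32  target  (8B, 8-aligned); sizeof = 32, alignof = 8
0..40  lock  (40B, 2-aligned)
40..72  prio  (32B, 2-aligned)
within Block: target at 24
40 + 24 = 64

64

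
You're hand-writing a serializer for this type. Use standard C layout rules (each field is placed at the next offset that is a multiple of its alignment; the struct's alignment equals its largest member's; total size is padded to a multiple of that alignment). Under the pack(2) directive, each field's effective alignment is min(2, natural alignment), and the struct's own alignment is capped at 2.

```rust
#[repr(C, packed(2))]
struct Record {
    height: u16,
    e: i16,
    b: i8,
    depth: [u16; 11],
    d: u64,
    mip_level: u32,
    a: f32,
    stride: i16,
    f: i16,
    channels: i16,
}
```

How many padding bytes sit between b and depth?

1

0..2  height  (2B, 2-aligned)
2..4  e  (2B, 2-aligned)
4..5  b  (1B, 1-aligned)
5..6  -- padding (1B)
6..28  depth  (22B, 2-aligned)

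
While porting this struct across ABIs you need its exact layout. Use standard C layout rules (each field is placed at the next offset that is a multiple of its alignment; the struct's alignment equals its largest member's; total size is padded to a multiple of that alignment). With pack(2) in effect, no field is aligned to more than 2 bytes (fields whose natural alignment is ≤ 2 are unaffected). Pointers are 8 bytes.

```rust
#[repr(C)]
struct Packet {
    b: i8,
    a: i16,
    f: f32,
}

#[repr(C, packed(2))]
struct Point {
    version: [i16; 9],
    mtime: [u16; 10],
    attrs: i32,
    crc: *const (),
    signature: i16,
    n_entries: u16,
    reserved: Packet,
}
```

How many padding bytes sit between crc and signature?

Packet: 0..1  b  (1B, 1-aligned); 1..2  -- padding (1B); 2..4  a  (2B, 2-aligned); 4..8  f  (4B, 4-aligned); sizeof = 8, alignof = 4
0..18  version  (18B, 2-aligned)
18..38  mtime  (20B, 2-aligned)
38..42  attrs  (4B, 2-aligned)
42..50  crc  (8B, 2-aligned)
50..52  signature  (2B, 2-aligned)

0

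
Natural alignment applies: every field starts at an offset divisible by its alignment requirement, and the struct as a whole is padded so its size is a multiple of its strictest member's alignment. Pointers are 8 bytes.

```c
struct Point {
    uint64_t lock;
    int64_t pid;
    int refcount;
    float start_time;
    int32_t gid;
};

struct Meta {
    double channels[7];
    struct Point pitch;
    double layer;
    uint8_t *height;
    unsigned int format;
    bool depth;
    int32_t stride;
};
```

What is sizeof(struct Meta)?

120 bytes

Point: @0: lock [8B, align 8] → 8; @8: pid [8B, align 8] → 16; @16: refcount [4B, align 4] → 20; @20: start_time [4B, align 4] → 24; @24: gid [4B, align 4] → 28; +4 tail pad (align 8); size 32, align 8
@0: channels [56B, align 8] → 56
@56: pitch [32B, align 8] → 88
@88: layer [8B, align 8] → 96
@96: height [8B, align 8] → 104
@104: format [4B, align 4] → 108
@108: depth [1B, align 1] → 109
+3 pad (align 4)
@112: stride [4B, align 4] → 116
+4 tail pad (align 8)
size 120, align 8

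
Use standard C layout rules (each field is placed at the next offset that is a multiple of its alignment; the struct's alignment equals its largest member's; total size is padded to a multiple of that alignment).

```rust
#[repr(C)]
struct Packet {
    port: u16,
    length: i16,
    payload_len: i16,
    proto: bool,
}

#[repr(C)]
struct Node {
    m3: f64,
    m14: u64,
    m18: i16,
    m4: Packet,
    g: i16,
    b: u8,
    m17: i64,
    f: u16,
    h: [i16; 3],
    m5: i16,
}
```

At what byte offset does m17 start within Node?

Packet: 0..2  port  (2B, 2-aligned); 2..4  length  (2B, 2-aligned); 4..6  payload_len  (2B, 2-aligned); 6..7  proto  (1B, 1-aligned); 7..8  -- tail padding (1B); sizeof = 8, alignof = 2
0..8  m3  (8B, 8-aligned)
8..16  m14  (8B, 8-aligned)
16..18  m18  (2B, 2-aligned)
18..26  m4  (8B, 2-aligned)
26..28  g  (2B, 2-aligned)
28..29  b  (1B, 1-aligned)
29..32  -- padding (3B)
32..40  m17  (8B, 8-aligned)

32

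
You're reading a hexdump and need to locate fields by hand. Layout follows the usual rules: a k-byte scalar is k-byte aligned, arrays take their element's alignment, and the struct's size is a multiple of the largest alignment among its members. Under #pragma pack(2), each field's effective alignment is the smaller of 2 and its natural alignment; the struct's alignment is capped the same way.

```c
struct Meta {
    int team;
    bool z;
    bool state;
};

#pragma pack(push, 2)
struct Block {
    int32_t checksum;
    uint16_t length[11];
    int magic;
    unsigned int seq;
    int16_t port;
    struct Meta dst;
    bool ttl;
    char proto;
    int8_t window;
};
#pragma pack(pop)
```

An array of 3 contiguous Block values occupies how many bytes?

Meta: 0..4  team  (4B, 4-aligned); 4..5  z  (1B, 1-aligned); 5..6  state  (1B, 1-aligned); 6..8  -- tail padding (2B); sizeof = 8, alignof = 4
0..4  checksum  (4B, 2-aligned)
4..26  length  (22B, 2-aligned)
26..30  magic  (4B, 2-aligned)
30..34  seq  (4B, 2-aligned)
34..36  port  (2B, 2-aligned)
36..44  dst  (8B, 2-aligned)
44..45  ttl  (1B, 1-aligned)
45..46  proto  (1B, 1-aligned)
46..47  window  (1B, 1-aligned)
47..48  -- tail padding (1B)
sizeof = 48, alignof = 2
array of 3: 3 × 48 = 144

144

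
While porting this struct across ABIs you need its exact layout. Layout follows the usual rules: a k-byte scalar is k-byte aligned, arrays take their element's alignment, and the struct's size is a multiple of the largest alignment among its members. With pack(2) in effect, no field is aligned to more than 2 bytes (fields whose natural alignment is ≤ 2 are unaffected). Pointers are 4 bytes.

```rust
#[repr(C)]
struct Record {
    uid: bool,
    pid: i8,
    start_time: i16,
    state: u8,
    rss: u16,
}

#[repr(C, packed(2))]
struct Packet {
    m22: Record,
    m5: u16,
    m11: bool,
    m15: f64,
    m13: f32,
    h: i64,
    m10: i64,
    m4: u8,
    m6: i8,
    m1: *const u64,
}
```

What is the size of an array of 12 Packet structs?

Record: 0..1  uid  (1B, 1-aligned); 1..2  pid  (1B, 1-aligned); 2..4  start_time  (2B, 2-aligned); 4..5  state  (1B, 1-aligned); 5..6  -- padding (1B); 6..8  rss  (2B, 2-aligned); sizeof = 8, alignof = 2
0..8  m22  (8B, 2-aligned)
8..10  m5  (2B, 2-aligned)
10..11  m11  (1B, 1-aligned)
11..12  -- padding (1B)
12..20  m15  (8B, 2-aligned)
20..24  m13  (4B, 2-aligned)
24..32  h  (8B, 2-aligned)
32..40  m10  (8B, 2-aligned)
40..41  m4  (1B, 1-aligned)
41..42  m6  (1B, 1-aligned)
42..46  m1  (4B, 2-aligned)
sizeof = 46, alignof = 2
array of 12: 12 × 46 = 552

552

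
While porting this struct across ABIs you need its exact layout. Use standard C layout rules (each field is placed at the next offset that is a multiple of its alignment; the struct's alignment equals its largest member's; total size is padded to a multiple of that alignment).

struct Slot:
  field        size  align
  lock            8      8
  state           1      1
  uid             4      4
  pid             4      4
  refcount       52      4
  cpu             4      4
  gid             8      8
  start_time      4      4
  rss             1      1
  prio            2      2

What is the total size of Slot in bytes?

96 bytes

lock at 0 (size 8, align 8) → ends 8
state at 8 (size 1, align 1) → ends 9
pad 3 to align 4 for uid
uid at 12 (size 4, align 4) → ends 16
pid at 16 (size 4, align 4) → ends 20
refcount at 20 (size 52, align 4) → ends 72
cpu at 72 (size 4, align 4) → ends 76
pad 4 to align 8 for gid
gid at 80 (size 8, align 8) → ends 88
start_time at 88 (size 4, align 4) → ends 92
rss at 92 (size 1, align 1) → ends 93
pad 1 to align 2 for prio
prio at 94 (size 2, align 2) → ends 96
total 96 bytes, alignment 8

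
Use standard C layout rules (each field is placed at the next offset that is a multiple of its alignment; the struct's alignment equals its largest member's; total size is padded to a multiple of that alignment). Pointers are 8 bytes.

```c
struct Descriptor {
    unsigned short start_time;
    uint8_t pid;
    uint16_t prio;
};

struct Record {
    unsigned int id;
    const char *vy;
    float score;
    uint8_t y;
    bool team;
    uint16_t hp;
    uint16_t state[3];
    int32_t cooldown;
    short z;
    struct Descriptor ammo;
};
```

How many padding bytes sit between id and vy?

Descriptor: 0..2  start_time  (2B, 2-aligned); 2..3  pid  (1B, 1-aligned); 3..4  -- padding (1B); 4..6  prio  (2B, 2-aligned); sizeof = 6, alignof = 2
0..4  id  (4B, 4-aligned)
4..8  -- padding (4B)
8..16  vy  (8B, 8-aligned)

4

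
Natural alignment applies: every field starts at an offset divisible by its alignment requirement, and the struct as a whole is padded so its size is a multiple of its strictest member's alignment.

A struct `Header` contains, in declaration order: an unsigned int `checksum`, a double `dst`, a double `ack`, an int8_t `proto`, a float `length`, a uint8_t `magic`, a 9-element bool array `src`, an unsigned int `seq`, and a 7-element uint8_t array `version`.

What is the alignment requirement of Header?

member alignments: checksum=4, dst=8, ack=8, proto=1, length=4, magic=1, src=1, seq=4, version=1
max = 8

8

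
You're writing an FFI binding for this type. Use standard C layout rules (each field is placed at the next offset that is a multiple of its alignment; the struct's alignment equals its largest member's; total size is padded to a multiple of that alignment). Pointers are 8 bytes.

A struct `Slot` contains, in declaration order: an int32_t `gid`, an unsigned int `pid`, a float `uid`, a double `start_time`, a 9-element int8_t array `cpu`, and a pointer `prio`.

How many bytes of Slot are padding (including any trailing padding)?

11

0..4  gid  (4B, 4-aligned)
4..8  pid  (4B, 4-aligned)
8..12  uid  (4B, 4-aligned)
12..16  -- padding (4B)
16..24  start_time  (8B, 8-aligned)
24..33  cpu  (9B, 1-aligned)
33..40  -- padding (7B)
40..48  prio  (8B, 8-aligned)
sizeof = 48, alignof = 8
data bytes 37, size 48 → padding 11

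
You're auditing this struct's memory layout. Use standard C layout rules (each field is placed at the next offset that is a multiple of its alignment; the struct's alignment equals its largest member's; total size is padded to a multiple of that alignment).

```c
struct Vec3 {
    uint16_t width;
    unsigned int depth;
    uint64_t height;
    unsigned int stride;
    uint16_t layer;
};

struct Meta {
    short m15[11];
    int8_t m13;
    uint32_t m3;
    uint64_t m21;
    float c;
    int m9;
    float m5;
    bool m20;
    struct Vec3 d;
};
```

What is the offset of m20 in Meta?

Vec3: 0..2  width  (2B, 2-aligned); 2..4  -- padding (2B); 4..8  depth  (4B, 4-aligned); 8..16  height  (8B, 8-aligned); 16..20  stride  (4B, 4-aligned); 20..22  layer  (2B, 2-aligned); 22..24  -- tail padding (2B); sizeof = 24, alignof = 8
0..22  m15  (22B, 2-aligned)
22..23  m13  (1B, 1-aligned)
23..24  -- padding (1B)
24..28  m3  (4B, 4-aligned)
28..32  -- padding (4B)
32..40  m21  (8B, 8-aligned)
40..44  c  (4B, 4-aligned)
44..48  m9  (4B, 4-aligned)
48..52  m5  (4B, 4-aligned)
52..53  m20  (1B, 1-aligned)

52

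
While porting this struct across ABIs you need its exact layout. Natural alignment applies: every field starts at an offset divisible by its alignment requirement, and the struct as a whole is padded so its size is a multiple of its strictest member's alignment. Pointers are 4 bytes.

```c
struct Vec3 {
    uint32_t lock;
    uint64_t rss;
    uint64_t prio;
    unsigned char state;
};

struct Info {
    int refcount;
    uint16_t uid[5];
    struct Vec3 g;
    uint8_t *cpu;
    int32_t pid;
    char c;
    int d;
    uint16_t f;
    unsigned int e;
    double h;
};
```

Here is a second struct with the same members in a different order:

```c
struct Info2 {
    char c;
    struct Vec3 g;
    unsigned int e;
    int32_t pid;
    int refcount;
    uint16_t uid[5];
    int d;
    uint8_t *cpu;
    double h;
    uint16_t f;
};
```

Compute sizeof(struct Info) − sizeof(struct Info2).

Vec3: @0: lock [4B, align 4] → 4; +4 pad (align 8); @8: rss [8B, align 8] → 16; @16: prio [8B, align 8] → 24; @24: state [1B, align 1] → 25; +7 tail pad (align 8); size 32, align 8
@0: refcount [4B, align 4] → 4
@4: uid [10B, align 2] → 14
+2 pad (align 8)
@16: g [32B, align 8] → 48
@48: cpu [4B, align 4] → 52
@52: pid [4B, align 4] → 56
@56: c [1B, align 1] → 57
+3 pad (align 4)
@60: d [4B, align 4] → 64
@64: f [2B, align 2] → 66
+2 pad (align 4)
@68: e [4B, align 4] → 72
@72: h [8B, align 8] → 80
size 80, align 8
— Info2 —
@0: c [1B, align 1] → 1
+7 pad (align 8)
@8: g [32B, align 8] → 40
@40: e [4B, align 4] → 44
@44: pid [4B, align 4] → 48
@48: refcount [4B, align 4] → 52
@52: uid [10B, align 2] → 62
+2 pad (align 4)
@64: d [4B, align 4] → 68
@68: cpu [4B, align 4] → 72
@72: h [8B, align 8] → 80
@80: f [2B, align 2] → 82
+6 tail pad (align 8)
size 88, align 8
80 − 88 = -8

-8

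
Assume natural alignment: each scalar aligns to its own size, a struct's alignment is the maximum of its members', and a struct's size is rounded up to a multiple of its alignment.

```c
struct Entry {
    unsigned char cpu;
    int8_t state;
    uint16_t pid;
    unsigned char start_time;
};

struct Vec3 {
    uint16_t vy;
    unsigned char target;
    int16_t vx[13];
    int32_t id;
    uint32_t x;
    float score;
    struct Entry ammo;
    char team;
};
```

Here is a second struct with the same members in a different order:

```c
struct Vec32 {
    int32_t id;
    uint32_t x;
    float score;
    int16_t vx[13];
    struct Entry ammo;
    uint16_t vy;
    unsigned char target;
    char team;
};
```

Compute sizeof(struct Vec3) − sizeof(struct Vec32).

Entry: cpu at 0 (size 1, align 1) → ends 1; state at 1 (size 1, align 1) → ends 2; pid at 2 (size 2, align 2) → ends 4; start_time at 4 (size 1, align 1) → ends 5; tail pad 1 to reach multiple of 2; total 6 bytes, alignment 2
vy at 0 (size 2, align 2) → ends 2
target at 2 (size 1, align 1) → ends 3
pad 1 to align 2 for vx
vx at 4 (size 26, align 2) → ends 30
pad 2 to align 4 for id
id at 32 (size 4, align 4) → ends 36
x at 36 (size 4, align 4) → ends 40
score at 40 (size 4, align 4) → ends 44
ammo at 44 (size 6, align 2) → ends 50
team at 50 (size 1, align 1) → ends 51
tail pad 1 to reach multiple of 4
total 52 bytes, alignment 4
— Vec32 —
id at 0 (size 4, align 4) → ends 4
x at 4 (size 4, align 4) → ends 8
score at 8 (size 4, align 4) → ends 12
vx at 12 (size 26, align 2) → ends 38
ammo at 38 (size 6, align 2) → ends 44
vy at 44 (size 2, align 2) → ends 46
target at 46 (size 1, align 1) → ends 47
team at 47 (size 1, align 1) → ends 48
total 48 bytes, alignment 4
52 − 48 = 4

4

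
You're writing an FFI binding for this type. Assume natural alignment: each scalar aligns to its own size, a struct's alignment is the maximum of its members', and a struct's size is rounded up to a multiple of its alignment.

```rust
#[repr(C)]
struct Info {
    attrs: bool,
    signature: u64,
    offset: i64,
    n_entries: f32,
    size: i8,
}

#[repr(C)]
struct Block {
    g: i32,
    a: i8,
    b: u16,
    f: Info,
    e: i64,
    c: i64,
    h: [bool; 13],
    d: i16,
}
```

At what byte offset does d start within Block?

70

Info: @0: attrs [1B, align 1] → 1; +7 pad (align 8); @8: signature [8B, align 8] → 16; @16: offset [8B, align 8] → 24; @24: n_entries [4B, align 4] → 28; @28: size [1B, align 1] → 29; +3 tail pad (align 8); size 32, align 8
@0: g [4B, align 4] → 4
@4: a [1B, align 1] → 5
+1 pad (align 2)
@6: b [2B, align 2] → 8
@8: f [32B, align 8] → 40
@40: e [8B, align 8] → 48
@48: c [8B, align 8] → 56
@56: h [13B, align 1] → 69
+1 pad (align 2)
@70: d [2B, align 2] → 72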